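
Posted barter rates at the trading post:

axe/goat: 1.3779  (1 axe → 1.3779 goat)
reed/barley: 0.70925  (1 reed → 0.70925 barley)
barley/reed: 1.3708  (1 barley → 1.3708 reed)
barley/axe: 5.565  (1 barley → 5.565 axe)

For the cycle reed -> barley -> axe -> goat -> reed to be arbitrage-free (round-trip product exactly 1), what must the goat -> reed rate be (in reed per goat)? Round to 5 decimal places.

0.18387

Known legs of the cycle: 0.70925 × 5.565 × 1.3779 = 5.438538574875
For no arbitrage the full-cycle product must be 1, so the missing rate is 1 / 5.438538574875 ≈ 0.1838729.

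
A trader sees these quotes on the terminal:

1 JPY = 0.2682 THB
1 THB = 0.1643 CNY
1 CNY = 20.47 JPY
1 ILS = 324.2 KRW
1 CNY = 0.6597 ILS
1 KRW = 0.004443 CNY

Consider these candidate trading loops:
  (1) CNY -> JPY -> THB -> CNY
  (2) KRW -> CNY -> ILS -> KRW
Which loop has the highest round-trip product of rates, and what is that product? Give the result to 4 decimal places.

(1) 20.47 × 0.2682 × 0.1643 = 0.90202
(2) 0.004443 × 0.6597 × 324.2 = 0.95025
Highest is cycle (2) at 0.9502 (≤1, no arbitrage).

0.9502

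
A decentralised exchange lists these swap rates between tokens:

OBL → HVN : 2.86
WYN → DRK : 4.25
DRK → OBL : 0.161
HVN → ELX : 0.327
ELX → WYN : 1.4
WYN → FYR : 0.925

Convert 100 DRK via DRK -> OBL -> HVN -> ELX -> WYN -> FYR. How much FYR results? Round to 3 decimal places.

100 DRK × 0.161 = 16.1 OBL
16.1 OBL × 2.86 = 46.046 HVN
46.046 HVN × 0.327 = 15.057042 ELX
15.057042 ELX × 1.4 = 21.0798588 WYN
21.0798588 WYN × 0.925 = 19.49886939 FYR

19.499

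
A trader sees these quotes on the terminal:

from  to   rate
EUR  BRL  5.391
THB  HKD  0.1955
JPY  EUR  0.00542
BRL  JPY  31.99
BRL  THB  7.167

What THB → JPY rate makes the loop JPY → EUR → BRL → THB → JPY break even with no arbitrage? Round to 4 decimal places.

4.7752

Known legs of the cycle: 0.00542 × 5.391 × 7.167 = 0.20941414974
For no arbitrage the full-cycle product must be 1, so the missing rate is 1 / 0.20941414974 ≈ 4.775227.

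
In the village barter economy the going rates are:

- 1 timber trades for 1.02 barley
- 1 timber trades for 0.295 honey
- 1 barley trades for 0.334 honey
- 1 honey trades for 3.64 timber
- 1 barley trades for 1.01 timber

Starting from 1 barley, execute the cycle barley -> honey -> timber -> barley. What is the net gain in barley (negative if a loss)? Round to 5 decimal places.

0.24008

1 barley × 0.334 = 0.334 honey
0.334 honey × 3.64 = 1.21576 timber
1.21576 timber × 1.02 = 1.2400752 barley
Net change: 1.2400752 − 1 = 0.2400752 barley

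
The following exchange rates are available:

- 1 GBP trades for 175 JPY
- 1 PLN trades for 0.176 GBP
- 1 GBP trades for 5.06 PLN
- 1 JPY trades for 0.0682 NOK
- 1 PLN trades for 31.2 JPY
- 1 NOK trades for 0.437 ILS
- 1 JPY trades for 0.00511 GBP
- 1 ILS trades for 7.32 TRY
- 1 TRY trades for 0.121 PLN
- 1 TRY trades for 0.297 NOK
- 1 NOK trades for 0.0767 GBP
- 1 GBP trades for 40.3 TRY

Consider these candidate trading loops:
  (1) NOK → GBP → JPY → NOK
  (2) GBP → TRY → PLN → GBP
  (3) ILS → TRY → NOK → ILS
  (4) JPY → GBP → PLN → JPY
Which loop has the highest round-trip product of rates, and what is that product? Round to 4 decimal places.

(1) 0.0767 × 175 × 0.0682 = 0.91541
(2) 40.3 × 0.121 × 0.176 = 0.85823
(3) 7.32 × 0.297 × 0.437 = 0.95006
(4) 0.00511 × 5.06 × 31.2 = 0.80673
Highest is cycle (3) at 0.9501 (≤1, no arbitrage).

0.9501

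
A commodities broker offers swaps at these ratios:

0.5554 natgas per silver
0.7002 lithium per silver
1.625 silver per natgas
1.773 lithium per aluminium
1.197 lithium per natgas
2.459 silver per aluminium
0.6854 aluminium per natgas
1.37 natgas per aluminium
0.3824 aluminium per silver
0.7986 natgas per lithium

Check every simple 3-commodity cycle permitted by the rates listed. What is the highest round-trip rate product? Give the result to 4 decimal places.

aluminium→lithium→natgas→aluminium: 1.773 × 0.7986 × 0.6854 = 0.97047
aluminium→silver→natgas→aluminium: 2.459 × 0.5554 × 0.6854 = 0.93607
natgas→silver→lithium→natgas: 1.625 × 0.7002 × 0.7986 = 0.90867
aluminium→natgas→silver→aluminium: 1.37 × 1.625 × 0.3824 = 0.85132
Maximum is aluminium→lithium→natgas→aluminium at 0.9705; no arbitrage — every cycle loses value.

0.9705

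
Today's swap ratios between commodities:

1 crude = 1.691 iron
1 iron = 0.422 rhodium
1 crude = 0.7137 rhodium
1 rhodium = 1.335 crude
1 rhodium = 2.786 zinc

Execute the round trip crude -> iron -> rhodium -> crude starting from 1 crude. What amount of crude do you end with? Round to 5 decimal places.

0.95266

1 crude × 1.691 = 1.691 iron
1.691 iron × 0.422 = 0.713602 rhodium
0.713602 rhodium × 1.335 = 0.95265867 crude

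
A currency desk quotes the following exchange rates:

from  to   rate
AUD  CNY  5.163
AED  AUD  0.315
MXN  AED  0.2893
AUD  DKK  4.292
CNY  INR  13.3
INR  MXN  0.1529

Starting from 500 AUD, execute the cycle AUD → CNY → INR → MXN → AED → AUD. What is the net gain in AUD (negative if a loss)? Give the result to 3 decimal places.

-21.601

500 AUD × 5.163 = 2581.5 CNY
2581.5 CNY × 13.3 = 34333.95 INR
34333.95 INR × 0.1529 = 5249.660955 MXN
5249.660955 MXN × 0.2893 = 1518.7269142815 AED
1518.7269142815 AED × 0.315 = 478.3989779986725 AUD
Net change: 478.3989779986725 − 500 = -21.6010220013275 AUD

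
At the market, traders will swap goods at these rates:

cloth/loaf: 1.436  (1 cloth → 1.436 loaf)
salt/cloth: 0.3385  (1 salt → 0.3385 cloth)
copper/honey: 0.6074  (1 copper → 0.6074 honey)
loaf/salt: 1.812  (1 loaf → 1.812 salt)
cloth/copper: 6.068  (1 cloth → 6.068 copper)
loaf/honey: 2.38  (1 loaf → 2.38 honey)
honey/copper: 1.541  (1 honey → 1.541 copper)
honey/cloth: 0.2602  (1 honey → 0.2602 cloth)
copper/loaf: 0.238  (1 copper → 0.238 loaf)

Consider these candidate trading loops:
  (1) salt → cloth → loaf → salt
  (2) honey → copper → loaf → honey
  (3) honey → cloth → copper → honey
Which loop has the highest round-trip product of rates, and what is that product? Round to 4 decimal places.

(1) 0.3385 × 1.436 × 1.812 = 0.88079
(2) 1.541 × 0.238 × 2.38 = 0.87288
(3) 0.2602 × 6.068 × 0.6074 = 0.95902
Highest is cycle (3) at 0.9590 (≤1, no arbitrage).

0.9590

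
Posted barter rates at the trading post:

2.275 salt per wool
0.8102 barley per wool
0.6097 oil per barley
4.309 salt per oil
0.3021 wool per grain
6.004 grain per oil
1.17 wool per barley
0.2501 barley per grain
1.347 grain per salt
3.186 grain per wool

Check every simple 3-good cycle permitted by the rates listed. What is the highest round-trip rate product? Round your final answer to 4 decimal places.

grain→barley→wool→grain: 0.2501 × 1.17 × 3.186 = 0.93228
salt→grain→wool→salt: 1.347 × 0.3021 × 2.275 = 0.92576
grain→barley→oil→grain: 0.2501 × 0.6097 × 6.004 = 0.91553
Maximum is grain→barley→wool→grain at 0.9323; no arbitrage — every cycle loses value.

0.9323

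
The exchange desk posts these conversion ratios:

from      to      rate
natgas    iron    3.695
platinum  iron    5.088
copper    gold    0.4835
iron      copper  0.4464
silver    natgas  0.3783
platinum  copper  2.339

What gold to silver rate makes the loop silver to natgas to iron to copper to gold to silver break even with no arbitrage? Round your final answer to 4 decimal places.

Known legs of the cycle: 0.3783 × 3.695 × 0.4464 × 0.4835 = 0.3016973172564
For no arbitrage the full-cycle product must be 1, so the missing rate is 1 / 0.3016973172564 ≈ 3.314580.

3.3146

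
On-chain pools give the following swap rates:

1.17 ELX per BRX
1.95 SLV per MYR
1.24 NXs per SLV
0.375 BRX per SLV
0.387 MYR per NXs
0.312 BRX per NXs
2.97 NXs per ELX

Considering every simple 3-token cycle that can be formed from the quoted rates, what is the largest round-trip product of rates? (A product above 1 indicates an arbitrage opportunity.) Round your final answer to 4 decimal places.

1.0842

NXs→BRX→ELX→NXs: 0.312 × 1.17 × 2.97 = 1.08417
SLV→NXs→MYR→SLV: 1.24 × 0.387 × 1.95 = 0.93577
Maximum is NXs→BRX→ELX→NXs at 1.0842; arbitrage exists.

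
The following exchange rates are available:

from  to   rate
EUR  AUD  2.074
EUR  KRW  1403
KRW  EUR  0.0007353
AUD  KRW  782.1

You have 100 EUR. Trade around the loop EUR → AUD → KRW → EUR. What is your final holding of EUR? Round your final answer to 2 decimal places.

119.27

100 EUR × 2.074 = 207.4 AUD
207.4 AUD × 782.1 = 162207.54 KRW
162207.54 KRW × 0.0007353 = 119.271204162 EUR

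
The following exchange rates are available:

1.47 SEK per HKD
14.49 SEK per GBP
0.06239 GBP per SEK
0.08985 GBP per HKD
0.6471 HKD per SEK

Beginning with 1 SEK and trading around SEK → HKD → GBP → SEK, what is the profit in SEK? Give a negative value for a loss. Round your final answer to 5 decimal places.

-0.15752

1 SEK × 0.6471 = 0.6471 HKD
0.6471 HKD × 0.08985 = 0.058141935 GBP
0.058141935 GBP × 14.49 = 0.84247663815 SEK
Net change: 0.84247663815 − 1 = -0.15752336185 SEK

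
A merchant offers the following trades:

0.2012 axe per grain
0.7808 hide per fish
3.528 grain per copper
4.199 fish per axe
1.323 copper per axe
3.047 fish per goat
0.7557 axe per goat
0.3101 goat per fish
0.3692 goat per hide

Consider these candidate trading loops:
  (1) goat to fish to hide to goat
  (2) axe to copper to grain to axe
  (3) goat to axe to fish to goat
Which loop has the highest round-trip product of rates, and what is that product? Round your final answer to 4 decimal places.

(1) 3.047 × 0.7808 × 0.3692 = 0.87836
(2) 1.323 × 3.528 × 0.2012 = 0.93911
(3) 0.7557 × 4.199 × 0.3101 = 0.98400
Highest is cycle (3) at 0.9840 (≤1, no arbitrage).

0.9840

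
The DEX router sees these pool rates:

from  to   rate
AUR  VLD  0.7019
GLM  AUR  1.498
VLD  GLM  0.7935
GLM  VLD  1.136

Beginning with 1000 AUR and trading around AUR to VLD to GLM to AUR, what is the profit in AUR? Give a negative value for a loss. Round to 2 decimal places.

-165.68

1000 AUR × 0.7019 = 701.9 VLD
701.9 VLD × 0.7935 = 556.95765 GLM
556.95765 GLM × 1.498 = 834.3225597 AUR
Net change: 834.3225597 − 1000 = -165.6774403 AUR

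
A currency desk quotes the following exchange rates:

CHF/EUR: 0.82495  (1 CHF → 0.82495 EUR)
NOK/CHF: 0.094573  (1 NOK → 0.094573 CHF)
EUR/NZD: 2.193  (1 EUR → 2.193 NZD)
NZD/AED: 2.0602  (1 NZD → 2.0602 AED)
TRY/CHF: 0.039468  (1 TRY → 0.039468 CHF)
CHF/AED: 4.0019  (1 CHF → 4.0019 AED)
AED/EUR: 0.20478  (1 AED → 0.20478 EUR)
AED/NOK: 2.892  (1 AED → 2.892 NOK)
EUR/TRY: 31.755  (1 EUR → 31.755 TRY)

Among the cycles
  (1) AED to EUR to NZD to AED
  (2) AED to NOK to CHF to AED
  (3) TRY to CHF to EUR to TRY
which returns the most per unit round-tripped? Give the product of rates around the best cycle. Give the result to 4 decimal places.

(1) 0.20478 × 2.193 × 2.0602 = 0.92520
(2) 2.892 × 0.094573 × 4.0019 = 1.09454
(3) 0.039468 × 0.82495 × 31.755 = 1.03392
Highest is cycle (2) at 1.0945 (>1, arbitrage).

1.0945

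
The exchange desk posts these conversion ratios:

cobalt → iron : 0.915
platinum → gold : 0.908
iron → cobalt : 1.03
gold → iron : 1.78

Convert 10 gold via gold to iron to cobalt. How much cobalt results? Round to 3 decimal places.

18.334

10 gold × 1.78 = 17.8 iron
17.8 iron × 1.03 = 18.334 cobalt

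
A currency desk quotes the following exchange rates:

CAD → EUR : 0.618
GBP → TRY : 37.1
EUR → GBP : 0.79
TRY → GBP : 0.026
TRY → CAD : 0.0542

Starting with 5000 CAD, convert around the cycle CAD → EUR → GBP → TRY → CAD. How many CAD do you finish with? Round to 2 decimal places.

5000 CAD × 0.618 = 3090 EUR
3090 EUR × 0.79 = 2441.1 GBP
2441.1 GBP × 37.1 = 90564.81 TRY
90564.81 TRY × 0.0542 = 4908.612702 CAD

4908.61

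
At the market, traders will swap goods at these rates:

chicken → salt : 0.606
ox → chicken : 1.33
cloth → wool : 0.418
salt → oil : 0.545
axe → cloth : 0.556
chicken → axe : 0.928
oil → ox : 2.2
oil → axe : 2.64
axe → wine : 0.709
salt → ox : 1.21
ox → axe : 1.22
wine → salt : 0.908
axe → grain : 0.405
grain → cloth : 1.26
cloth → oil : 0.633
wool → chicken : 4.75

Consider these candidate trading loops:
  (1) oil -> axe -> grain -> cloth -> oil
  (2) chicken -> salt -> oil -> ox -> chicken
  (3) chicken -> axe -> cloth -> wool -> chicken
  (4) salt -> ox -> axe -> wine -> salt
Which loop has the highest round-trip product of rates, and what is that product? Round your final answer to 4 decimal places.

(1) 2.64 × 0.405 × 1.26 × 0.633 = 0.85277
(2) 0.606 × 0.545 × 2.2 × 1.33 = 0.96637
(3) 0.928 × 0.556 × 0.418 × 4.75 = 1.02445
(4) 1.21 × 1.22 × 0.709 × 0.908 = 0.95034
Highest is cycle (3) at 1.0245 (>1, arbitrage).

1.0245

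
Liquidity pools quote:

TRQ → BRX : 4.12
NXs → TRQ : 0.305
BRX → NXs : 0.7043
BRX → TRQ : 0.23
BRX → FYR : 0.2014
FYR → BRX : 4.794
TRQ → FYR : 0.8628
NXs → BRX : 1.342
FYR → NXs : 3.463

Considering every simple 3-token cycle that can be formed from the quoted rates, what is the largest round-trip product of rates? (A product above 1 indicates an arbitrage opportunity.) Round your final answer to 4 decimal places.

0.9513

TRQ→FYR→BRX→TRQ: 0.8628 × 4.794 × 0.23 = 0.95134
FYR→NXs→BRX→FYR: 3.463 × 1.342 × 0.2014 = 0.93598
TRQ→FYR→NXs→TRQ: 0.8628 × 3.463 × 0.305 = 0.91130
TRQ→BRX→NXs→TRQ: 4.12 × 0.7043 × 0.305 = 0.88502
Maximum is TRQ→FYR→BRX→TRQ at 0.9513; no arbitrage — every cycle loses value.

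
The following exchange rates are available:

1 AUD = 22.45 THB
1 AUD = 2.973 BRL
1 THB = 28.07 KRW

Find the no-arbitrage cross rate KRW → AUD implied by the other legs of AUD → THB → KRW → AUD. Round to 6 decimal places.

Known legs of the cycle: 22.45 × 28.07 = 630.1715
For no arbitrage the full-cycle product must be 1, so the missing rate is 1 / 630.1715 ≈ 0.00158687.

0.001587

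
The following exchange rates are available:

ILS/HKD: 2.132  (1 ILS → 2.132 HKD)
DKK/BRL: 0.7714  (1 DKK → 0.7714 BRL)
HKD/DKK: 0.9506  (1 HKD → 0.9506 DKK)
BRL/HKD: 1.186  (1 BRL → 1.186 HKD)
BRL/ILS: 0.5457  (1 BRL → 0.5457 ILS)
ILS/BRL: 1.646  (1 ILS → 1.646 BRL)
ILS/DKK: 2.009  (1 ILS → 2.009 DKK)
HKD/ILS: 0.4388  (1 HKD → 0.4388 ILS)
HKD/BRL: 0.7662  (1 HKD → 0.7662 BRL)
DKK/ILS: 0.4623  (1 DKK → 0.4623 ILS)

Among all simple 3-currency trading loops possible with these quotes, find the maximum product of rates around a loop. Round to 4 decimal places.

HKD→DKK→ILS→HKD: 0.9506 × 0.4623 × 2.132 = 0.93693
HKD→BRL→ILS→HKD: 0.7662 × 0.5457 × 2.132 = 0.89142
HKD→DKK→BRL→HKD: 0.9506 × 0.7714 × 1.186 = 0.86969
HKD→ILS→BRL→HKD: 0.4388 × 1.646 × 1.186 = 0.85661
ILS→DKK→BRL→ILS: 2.009 × 0.7714 × 0.5457 = 0.84569
Maximum is HKD→DKK→ILS→HKD at 0.9369; no arbitrage — every cycle loses value.

0.9369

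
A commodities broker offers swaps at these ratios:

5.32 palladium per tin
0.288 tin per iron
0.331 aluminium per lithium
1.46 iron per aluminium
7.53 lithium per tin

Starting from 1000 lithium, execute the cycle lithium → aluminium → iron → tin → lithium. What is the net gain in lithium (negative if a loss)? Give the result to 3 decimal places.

48.017

1000 lithium × 0.331 = 331 aluminium
331 aluminium × 1.46 = 483.26 iron
483.26 iron × 0.288 = 139.17888 tin
139.17888 tin × 7.53 = 1048.0169664 lithium
Net change: 1048.0169664 − 1000 = 48.0169664 lithium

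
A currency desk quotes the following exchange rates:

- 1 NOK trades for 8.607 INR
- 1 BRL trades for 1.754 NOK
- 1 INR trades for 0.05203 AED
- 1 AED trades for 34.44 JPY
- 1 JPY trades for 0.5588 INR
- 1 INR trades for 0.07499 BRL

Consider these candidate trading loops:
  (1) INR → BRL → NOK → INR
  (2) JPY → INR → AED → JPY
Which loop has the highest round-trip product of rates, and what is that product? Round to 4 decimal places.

1.1321

(1) 0.07499 × 1.754 × 8.607 = 1.13210
(2) 0.5588 × 0.05203 × 34.44 = 1.00132
Highest is cycle (1) at 1.1321 (>1, arbitrage).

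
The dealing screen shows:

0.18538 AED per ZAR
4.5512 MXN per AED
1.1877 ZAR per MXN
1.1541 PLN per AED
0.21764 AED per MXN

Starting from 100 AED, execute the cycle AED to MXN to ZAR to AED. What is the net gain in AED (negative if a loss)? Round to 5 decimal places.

100 AED × 4.5512 = 455.12 MXN
455.12 MXN × 1.1877 = 540.546024 ZAR
540.546024 ZAR × 0.18538 = 100.20642192912 AED
Net change: 100.20642192912 − 100 = 0.20642192912 AED

0.20642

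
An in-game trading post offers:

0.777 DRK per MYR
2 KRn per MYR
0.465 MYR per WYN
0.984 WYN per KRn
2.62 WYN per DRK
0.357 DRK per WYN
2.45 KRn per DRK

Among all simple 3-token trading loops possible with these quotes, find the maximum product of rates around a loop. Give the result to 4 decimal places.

0.9466

WYN→MYR→DRK→WYN: 0.465 × 0.777 × 2.62 = 0.94662
KRn→WYN→MYR→KRn: 0.984 × 0.465 × 2 = 0.91512
KRn→WYN→DRK→KRn: 0.984 × 0.357 × 2.45 = 0.86066
Maximum is WYN→MYR→DRK→WYN at 0.9466; no arbitrage — every cycle loses value.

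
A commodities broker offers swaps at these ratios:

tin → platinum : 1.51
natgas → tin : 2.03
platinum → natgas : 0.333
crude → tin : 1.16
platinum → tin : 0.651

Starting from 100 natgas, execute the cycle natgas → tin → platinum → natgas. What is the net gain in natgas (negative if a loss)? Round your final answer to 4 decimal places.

2.0745

100 natgas × 2.03 = 203 tin
203 tin × 1.51 = 306.53 platinum
306.53 platinum × 0.333 = 102.07449 natgas
Net change: 102.07449 − 100 = 2.07449 natgas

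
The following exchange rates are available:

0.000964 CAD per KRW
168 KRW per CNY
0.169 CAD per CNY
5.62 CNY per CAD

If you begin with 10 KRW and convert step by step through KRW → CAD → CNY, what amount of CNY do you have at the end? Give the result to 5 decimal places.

0.05418

10 KRW × 0.000964 = 0.00964 CAD
0.00964 CAD × 5.62 = 0.0541768 CNY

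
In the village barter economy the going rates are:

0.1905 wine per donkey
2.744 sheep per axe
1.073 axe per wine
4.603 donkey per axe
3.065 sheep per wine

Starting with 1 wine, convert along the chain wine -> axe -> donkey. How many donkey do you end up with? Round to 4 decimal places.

4.9390

1 wine × 1.073 = 1.073 axe
1.073 axe × 4.603 = 4.939019 donkey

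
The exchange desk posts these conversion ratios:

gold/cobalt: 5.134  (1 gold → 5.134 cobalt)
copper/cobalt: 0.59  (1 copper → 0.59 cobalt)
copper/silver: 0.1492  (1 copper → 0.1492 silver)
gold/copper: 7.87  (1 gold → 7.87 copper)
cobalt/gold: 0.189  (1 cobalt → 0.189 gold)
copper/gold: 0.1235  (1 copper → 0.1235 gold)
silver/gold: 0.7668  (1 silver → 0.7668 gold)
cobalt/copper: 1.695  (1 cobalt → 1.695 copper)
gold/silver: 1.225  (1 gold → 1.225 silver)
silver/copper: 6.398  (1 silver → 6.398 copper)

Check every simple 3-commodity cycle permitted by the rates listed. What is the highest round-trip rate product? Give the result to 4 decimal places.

gold→cobalt→copper→gold: 5.134 × 1.695 × 0.1235 = 1.07471
gold→silver→copper→gold: 1.225 × 6.398 × 0.1235 = 0.96794
gold→copper→silver→gold: 7.87 × 0.1492 × 0.7668 = 0.90038
gold→copper→cobalt→gold: 7.87 × 0.59 × 0.189 = 0.87758
Maximum is gold→cobalt→copper→gold at 1.0747; arbitrage exists.

1.0747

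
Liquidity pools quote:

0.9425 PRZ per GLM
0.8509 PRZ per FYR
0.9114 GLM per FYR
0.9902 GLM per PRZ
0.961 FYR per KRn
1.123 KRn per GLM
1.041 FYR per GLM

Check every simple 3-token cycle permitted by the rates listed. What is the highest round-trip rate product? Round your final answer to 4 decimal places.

FYR→GLM→KRn→FYR: 0.9114 × 1.123 × 0.961 = 0.98359
PRZ→GLM→FYR→PRZ: 0.9902 × 1.041 × 0.8509 = 0.87711
Maximum is FYR→GLM→KRn→FYR at 0.9836; no arbitrage — every cycle loses value.

0.9836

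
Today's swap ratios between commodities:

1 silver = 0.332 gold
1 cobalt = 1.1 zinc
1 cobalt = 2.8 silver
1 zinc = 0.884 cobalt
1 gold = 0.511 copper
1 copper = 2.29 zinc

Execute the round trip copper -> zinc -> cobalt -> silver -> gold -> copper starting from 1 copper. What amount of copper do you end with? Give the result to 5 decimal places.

1 copper × 2.29 = 2.29 zinc
2.29 zinc × 0.884 = 2.02436 cobalt
2.02436 cobalt × 2.8 = 5.668208 silver
5.668208 silver × 0.332 = 1.881845056 gold
1.881845056 gold × 0.511 = 0.961622823616 copper

0.96162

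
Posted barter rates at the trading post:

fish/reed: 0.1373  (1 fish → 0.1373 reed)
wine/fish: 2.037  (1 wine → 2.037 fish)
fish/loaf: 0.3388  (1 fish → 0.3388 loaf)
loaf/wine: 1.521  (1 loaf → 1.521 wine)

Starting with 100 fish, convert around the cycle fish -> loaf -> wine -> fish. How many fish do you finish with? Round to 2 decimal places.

100 fish × 0.3388 = 33.88 loaf
33.88 loaf × 1.521 = 51.53148 wine
51.53148 wine × 2.037 = 104.96962476 fish

104.97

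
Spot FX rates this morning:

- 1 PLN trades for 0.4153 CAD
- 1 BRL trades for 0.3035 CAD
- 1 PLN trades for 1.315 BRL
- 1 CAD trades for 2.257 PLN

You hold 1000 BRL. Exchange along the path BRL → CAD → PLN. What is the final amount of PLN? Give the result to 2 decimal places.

1000 BRL × 0.3035 = 303.5 CAD
303.5 CAD × 2.257 = 684.9995 PLN

685.00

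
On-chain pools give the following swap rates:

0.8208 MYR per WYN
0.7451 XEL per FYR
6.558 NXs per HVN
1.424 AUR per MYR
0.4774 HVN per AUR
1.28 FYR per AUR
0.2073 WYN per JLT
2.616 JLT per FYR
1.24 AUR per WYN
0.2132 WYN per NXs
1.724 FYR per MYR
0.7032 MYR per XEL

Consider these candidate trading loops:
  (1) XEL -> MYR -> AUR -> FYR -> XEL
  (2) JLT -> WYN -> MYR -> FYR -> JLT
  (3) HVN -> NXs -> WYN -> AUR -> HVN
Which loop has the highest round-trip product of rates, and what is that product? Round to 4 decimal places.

(1) 0.7032 × 1.424 × 1.28 × 0.7451 = 0.95502
(2) 0.2073 × 0.8208 × 1.724 × 2.616 = 0.76738
(3) 6.558 × 0.2132 × 1.24 × 0.4774 = 0.82768
Highest is cycle (1) at 0.9550 (≤1, no arbitrage).

0.9550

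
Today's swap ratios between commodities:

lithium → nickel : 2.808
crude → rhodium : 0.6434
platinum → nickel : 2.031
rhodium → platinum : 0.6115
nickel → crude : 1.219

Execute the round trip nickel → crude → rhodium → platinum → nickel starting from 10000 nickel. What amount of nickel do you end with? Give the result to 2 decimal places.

9740.72

10000 nickel × 1.219 = 12190 crude
12190 crude × 0.6434 = 7843.046 rhodium
7843.046 rhodium × 0.6115 = 4796.022629 platinum
4796.022629 platinum × 2.031 = 9740.721959499 nickel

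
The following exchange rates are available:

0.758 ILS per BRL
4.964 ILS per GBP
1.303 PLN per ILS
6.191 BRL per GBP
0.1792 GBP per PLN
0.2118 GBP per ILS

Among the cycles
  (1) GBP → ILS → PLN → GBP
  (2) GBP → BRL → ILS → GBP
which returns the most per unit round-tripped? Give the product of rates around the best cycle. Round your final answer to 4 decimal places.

1.1591

(1) 4.964 × 1.303 × 0.1792 = 1.15908
(2) 6.191 × 0.758 × 0.2118 = 0.99393
Highest is cycle (1) at 1.1591 (>1, arbitrage).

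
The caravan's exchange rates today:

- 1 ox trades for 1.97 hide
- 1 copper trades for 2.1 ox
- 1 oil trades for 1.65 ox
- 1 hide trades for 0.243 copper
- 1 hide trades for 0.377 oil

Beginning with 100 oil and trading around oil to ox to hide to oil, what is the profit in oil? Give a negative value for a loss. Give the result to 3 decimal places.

100 oil × 1.65 = 165 ox
165 ox × 1.97 = 325.05 hide
325.05 hide × 0.377 = 122.54385 oil
Net change: 122.54385 − 100 = 22.54385 oil

22.544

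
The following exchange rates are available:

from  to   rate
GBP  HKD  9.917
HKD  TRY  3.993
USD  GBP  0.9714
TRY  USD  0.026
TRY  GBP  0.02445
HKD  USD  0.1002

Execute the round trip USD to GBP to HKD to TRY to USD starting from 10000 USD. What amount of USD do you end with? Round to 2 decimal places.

10001.18

10000 USD × 0.9714 = 9714 GBP
9714 GBP × 9.917 = 96333.738 HKD
96333.738 HKD × 3.993 = 384660.615834 TRY
384660.615834 TRY × 0.026 = 10001.176011684 USD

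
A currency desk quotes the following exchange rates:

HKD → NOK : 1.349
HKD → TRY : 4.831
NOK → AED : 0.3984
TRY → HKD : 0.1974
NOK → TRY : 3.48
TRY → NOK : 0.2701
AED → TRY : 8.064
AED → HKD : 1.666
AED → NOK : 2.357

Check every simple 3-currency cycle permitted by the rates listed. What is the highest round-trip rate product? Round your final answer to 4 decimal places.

0.9267

TRY→HKD→NOK→TRY: 0.1974 × 1.349 × 3.48 = 0.92670
AED→HKD→NOK→AED: 1.666 × 1.349 × 0.3984 = 0.89538
AED→TRY→NOK→AED: 8.064 × 0.2701 × 0.3984 = 0.86775
Maximum is TRY→HKD→NOK→TRY at 0.9267; no arbitrage — every cycle loses value.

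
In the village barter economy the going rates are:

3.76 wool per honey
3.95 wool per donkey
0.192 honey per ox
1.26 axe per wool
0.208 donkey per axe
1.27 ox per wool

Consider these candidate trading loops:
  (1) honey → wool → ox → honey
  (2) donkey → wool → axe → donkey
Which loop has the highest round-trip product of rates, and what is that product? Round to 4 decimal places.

(1) 3.76 × 1.27 × 0.192 = 0.91684
(2) 3.95 × 1.26 × 0.208 = 1.03522
Highest is cycle (2) at 1.0352 (>1, arbitrage).

1.0352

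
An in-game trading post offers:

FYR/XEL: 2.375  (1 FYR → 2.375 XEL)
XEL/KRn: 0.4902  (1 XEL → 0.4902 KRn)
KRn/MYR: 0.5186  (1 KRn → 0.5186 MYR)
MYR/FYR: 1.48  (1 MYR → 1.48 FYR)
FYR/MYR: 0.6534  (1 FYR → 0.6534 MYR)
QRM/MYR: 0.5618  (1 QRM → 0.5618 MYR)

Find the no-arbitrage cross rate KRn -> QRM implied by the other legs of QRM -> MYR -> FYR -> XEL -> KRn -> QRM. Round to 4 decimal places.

Known legs of the cycle: 0.5618 × 1.48 × 2.375 × 0.4902 = 0.9680111754
For no arbitrage the full-cycle product must be 1, so the missing rate is 1 / 0.9680111754 ≈ 1.033046.

1.0330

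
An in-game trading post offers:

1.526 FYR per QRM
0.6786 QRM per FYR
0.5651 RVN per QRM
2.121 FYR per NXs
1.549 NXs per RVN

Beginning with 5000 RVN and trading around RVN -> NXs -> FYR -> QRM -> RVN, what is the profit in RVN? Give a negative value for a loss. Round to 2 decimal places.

5000 RVN × 1.549 = 7745 NXs
7745 NXs × 2.121 = 16427.145 FYR
16427.145 FYR × 0.6786 = 11147.460597 QRM
11147.460597 QRM × 0.5651 = 6299.4299833647 RVN
Net change: 6299.4299833647 − 5000 = 1299.4299833647 RVN

1299.43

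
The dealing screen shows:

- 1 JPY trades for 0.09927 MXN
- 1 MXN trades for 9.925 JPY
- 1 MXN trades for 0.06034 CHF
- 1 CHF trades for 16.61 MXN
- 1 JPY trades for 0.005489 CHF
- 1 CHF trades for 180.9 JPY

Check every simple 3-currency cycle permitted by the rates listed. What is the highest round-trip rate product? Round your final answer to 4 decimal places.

1.0836

JPY→MXN→CHF→JPY: 0.09927 × 0.06034 × 180.9 = 1.08358
JPY→CHF→MXN→JPY: 0.005489 × 16.61 × 9.925 = 0.90488
Maximum is JPY→MXN→CHF→JPY at 1.0836; arbitrage exists.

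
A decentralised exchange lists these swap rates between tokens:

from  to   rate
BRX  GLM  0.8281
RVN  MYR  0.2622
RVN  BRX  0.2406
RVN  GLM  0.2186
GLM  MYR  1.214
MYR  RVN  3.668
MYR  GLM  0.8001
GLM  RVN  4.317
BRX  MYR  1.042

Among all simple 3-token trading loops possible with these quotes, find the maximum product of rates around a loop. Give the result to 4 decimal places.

0.9734

RVN→GLM→MYR→RVN: 0.2186 × 1.214 × 3.668 = 0.97342
BRX→MYR→RVN→BRX: 1.042 × 3.668 × 0.2406 = 0.91959
RVN→MYR→GLM→RVN: 0.2622 × 0.8001 × 4.317 = 0.90565
BRX→GLM→RVN→BRX: 0.8281 × 4.317 × 0.2406 = 0.86012
Maximum is RVN→GLM→MYR→RVN at 0.9734; no arbitrage — every cycle loses value.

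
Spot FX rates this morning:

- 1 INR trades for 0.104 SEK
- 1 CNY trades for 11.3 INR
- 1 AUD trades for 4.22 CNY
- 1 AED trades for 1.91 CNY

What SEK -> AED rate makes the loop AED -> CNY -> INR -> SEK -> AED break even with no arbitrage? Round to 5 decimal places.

0.44551

Known legs of the cycle: 1.91 × 11.3 × 0.104 = 2.244632
For no arbitrage the full-cycle product must be 1, so the missing rate is 1 / 2.244632 ≈ 0.4455073.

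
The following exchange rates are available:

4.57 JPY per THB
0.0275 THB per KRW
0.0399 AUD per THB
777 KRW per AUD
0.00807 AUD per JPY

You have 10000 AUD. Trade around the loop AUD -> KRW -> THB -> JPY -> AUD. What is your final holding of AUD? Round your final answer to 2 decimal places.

10000 AUD × 777 = 7770000 KRW
7770000 KRW × 0.0275 = 213675 THB
213675 THB × 4.57 = 976494.75 JPY
976494.75 JPY × 0.00807 = 7880.3126325 AUD

7880.31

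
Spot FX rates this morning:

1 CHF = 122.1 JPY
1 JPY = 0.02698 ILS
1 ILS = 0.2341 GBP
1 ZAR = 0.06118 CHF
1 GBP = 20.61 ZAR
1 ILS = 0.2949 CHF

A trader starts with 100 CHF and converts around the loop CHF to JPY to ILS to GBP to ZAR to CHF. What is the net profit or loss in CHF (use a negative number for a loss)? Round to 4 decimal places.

-2.7597

100 CHF × 122.1 = 12210 JPY
12210 JPY × 0.02698 = 329.4258 ILS
329.4258 ILS × 0.2341 = 77.11857978 GBP
77.11857978 GBP × 20.61 = 1589.4139292658 ZAR
1589.4139292658 ZAR × 0.06118 = 97.240344192481644 CHF
Net change: 97.240344192481644 − 100 = -2.759655807518356 CHF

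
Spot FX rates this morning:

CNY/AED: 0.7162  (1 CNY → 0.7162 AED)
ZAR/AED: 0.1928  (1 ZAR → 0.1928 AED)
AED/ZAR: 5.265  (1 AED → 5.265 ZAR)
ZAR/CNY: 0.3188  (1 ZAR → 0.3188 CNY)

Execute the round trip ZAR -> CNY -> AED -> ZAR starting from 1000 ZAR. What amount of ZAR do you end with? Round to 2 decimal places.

1202.13

1000 ZAR × 0.3188 = 318.8 CNY
318.8 CNY × 0.7162 = 228.32456 AED
228.32456 AED × 5.265 = 1202.1288084 ZAR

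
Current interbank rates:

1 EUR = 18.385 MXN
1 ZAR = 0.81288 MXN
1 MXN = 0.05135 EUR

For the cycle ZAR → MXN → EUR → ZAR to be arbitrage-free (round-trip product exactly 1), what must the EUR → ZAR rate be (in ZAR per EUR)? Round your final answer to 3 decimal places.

23.957

Known legs of the cycle: 0.81288 × 0.05135 = 0.041741388
For no arbitrage the full-cycle product must be 1, so the missing rate is 1 / 0.041741388 ≈ 23.95704.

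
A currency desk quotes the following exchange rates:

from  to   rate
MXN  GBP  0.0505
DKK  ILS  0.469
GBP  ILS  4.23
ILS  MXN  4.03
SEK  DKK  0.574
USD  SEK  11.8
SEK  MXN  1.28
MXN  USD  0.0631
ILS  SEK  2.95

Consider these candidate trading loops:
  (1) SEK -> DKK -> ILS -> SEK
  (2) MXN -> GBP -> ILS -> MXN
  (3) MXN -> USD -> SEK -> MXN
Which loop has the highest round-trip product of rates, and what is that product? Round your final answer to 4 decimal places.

(1) 0.574 × 0.469 × 2.95 = 0.79416
(2) 0.0505 × 4.23 × 4.03 = 0.86087
(3) 0.0631 × 11.8 × 1.28 = 0.95306
Highest is cycle (3) at 0.9531 (≤1, no arbitrage).

0.9531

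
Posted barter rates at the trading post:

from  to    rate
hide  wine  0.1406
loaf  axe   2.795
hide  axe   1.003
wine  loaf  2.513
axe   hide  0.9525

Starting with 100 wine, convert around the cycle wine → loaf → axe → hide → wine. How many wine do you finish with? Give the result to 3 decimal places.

94.064

100 wine × 2.513 = 251.3 loaf
251.3 loaf × 2.795 = 702.3835 axe
702.3835 axe × 0.9525 = 669.02028375 hide
669.02028375 hide × 0.1406 = 94.06425189525 wine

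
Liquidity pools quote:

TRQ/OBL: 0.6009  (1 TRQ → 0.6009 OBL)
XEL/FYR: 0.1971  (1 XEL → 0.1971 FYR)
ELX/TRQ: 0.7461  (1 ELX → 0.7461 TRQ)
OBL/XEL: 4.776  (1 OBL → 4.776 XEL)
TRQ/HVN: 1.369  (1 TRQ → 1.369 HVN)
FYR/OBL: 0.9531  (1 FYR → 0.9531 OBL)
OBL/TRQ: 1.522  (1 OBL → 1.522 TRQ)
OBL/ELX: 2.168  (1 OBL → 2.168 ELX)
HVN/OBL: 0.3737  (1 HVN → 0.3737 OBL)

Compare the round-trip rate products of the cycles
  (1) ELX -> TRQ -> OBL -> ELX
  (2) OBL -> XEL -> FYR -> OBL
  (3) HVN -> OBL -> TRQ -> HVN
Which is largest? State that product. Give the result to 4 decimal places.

(1) 0.7461 × 0.6009 × 2.168 = 0.97198
(2) 4.776 × 0.1971 × 0.9531 = 0.89720
(3) 0.3737 × 1.522 × 1.369 = 0.77865
Highest is cycle (1) at 0.9720 (≤1, no arbitrage).

0.9720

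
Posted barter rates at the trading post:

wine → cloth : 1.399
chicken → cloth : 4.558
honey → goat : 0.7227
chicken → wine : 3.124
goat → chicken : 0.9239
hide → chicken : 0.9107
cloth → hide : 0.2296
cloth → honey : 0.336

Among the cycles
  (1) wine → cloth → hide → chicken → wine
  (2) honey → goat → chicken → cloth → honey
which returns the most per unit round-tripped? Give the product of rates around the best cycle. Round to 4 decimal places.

1.0226

(1) 1.399 × 0.2296 × 0.9107 × 3.124 = 0.91385
(2) 0.7227 × 0.9239 × 4.558 × 0.336 = 1.02258
Highest is cycle (2) at 1.0226 (>1, arbitrage).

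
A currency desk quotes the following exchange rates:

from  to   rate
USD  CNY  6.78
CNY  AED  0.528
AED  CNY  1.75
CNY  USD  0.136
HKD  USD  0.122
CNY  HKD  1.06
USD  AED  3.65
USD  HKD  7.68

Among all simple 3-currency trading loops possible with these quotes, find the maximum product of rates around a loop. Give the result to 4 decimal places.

0.8768

USD→CNY→HKD→USD: 6.78 × 1.06 × 0.122 = 0.87679
USD→AED→CNY→USD: 3.65 × 1.75 × 0.136 = 0.86870
Maximum is USD→CNY→HKD→USD at 0.8768; no arbitrage — every cycle loses value.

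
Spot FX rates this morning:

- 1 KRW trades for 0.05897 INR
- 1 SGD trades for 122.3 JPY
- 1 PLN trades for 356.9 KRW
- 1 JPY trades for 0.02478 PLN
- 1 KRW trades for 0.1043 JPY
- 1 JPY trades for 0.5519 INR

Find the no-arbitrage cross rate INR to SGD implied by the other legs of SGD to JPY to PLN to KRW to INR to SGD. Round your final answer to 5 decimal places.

0.01568

Known legs of the cycle: 122.3 × 0.02478 × 356.9 × 0.05897 = 63.783072347442
For no arbitrage the full-cycle product must be 1, so the missing rate is 1 / 63.783072347442 ≈ 0.0156781.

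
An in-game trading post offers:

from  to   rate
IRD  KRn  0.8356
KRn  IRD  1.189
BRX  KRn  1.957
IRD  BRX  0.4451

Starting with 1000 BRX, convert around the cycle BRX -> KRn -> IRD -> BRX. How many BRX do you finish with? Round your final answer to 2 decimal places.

1000 BRX × 1.957 = 1957 KRn
1957 KRn × 1.189 = 2326.873 IRD
2326.873 IRD × 0.4451 = 1035.6911723 BRX

1035.69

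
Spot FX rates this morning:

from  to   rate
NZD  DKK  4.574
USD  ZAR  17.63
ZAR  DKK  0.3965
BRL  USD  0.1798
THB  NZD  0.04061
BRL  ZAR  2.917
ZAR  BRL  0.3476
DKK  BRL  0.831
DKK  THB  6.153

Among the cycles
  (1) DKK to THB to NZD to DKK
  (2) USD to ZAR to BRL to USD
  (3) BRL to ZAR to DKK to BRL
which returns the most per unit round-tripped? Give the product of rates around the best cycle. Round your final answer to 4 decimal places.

(1) 6.153 × 0.04061 × 4.574 = 1.14292
(2) 17.63 × 0.3476 × 0.1798 = 1.10185
(3) 2.917 × 0.3965 × 0.831 = 0.96113
Highest is cycle (1) at 1.1429 (>1, arbitrage).

1.1429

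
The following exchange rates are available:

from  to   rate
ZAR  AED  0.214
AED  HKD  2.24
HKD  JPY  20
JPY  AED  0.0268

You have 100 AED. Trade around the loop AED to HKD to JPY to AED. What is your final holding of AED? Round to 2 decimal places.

100 AED × 2.24 = 224 HKD
224 HKD × 20 = 4480 JPY
4480 JPY × 0.0268 = 120.064 AED

120.06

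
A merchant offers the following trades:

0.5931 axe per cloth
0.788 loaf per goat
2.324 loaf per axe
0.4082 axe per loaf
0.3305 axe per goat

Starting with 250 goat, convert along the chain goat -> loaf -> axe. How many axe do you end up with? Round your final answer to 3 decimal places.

250 goat × 0.788 = 197 loaf
197 loaf × 0.4082 = 80.4154 axe

80.415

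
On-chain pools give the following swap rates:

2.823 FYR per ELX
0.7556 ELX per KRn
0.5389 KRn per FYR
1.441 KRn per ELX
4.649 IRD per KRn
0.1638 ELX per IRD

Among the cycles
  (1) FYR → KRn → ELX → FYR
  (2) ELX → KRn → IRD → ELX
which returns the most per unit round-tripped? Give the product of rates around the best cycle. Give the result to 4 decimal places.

1.1495

(1) 0.5389 × 0.7556 × 2.823 = 1.14951
(2) 1.441 × 4.649 × 0.1638 = 1.09733
Highest is cycle (1) at 1.1495 (>1, arbitrage).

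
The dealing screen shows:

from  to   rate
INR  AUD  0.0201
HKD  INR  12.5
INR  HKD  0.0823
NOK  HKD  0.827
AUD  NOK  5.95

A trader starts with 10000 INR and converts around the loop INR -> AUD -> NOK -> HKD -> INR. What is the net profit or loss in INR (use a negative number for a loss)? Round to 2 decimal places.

10000 INR × 0.0201 = 201 AUD
201 AUD × 5.95 = 1195.95 NOK
1195.95 NOK × 0.827 = 989.05065 HKD
989.05065 HKD × 12.5 = 12363.133125 INR
Net change: 12363.133125 − 10000 = 2363.133125 INR

2363.13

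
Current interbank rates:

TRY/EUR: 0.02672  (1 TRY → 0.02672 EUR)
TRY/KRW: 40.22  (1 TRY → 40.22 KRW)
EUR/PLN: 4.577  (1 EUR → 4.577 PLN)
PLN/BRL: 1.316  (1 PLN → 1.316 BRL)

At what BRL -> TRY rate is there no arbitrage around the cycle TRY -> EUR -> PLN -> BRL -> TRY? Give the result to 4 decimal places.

Known legs of the cycle: 0.02672 × 4.577 × 1.316 = 0.16094343104
For no arbitrage the full-cycle product must be 1, so the missing rate is 1 / 0.16094343104 ≈ 6.213363.

6.2134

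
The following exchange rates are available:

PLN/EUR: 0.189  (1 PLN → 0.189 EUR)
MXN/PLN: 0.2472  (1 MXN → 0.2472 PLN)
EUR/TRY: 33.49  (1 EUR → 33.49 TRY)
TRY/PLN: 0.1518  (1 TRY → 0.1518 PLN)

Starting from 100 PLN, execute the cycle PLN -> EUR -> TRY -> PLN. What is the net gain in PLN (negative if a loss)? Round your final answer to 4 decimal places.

100 PLN × 0.189 = 18.9 EUR
18.9 EUR × 33.49 = 632.961 TRY
632.961 TRY × 0.1518 = 96.0834798 PLN
Net change: 96.0834798 − 100 = -3.9165202 PLN

-3.9165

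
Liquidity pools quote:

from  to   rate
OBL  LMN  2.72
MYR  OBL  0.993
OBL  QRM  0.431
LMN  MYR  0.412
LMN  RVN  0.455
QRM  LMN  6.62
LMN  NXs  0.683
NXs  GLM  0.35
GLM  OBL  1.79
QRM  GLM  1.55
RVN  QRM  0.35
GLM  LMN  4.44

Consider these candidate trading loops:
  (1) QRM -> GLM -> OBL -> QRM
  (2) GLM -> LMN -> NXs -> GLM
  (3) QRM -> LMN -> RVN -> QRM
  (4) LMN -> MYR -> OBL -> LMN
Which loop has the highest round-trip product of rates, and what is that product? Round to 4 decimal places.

1.1958

(1) 1.55 × 1.79 × 0.431 = 1.19581
(2) 4.44 × 0.683 × 0.35 = 1.06138
(3) 6.62 × 0.455 × 0.35 = 1.05424
(4) 0.412 × 0.993 × 2.72 = 1.11280
Highest is cycle (1) at 1.1958 (>1, arbitrage).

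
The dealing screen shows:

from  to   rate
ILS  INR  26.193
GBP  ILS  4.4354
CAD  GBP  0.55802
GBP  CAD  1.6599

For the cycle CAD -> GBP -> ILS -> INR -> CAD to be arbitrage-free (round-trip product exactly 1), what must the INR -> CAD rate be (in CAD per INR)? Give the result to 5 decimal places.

0.01543

Known legs of the cycle: 0.55802 × 4.4354 × 26.193 = 64.828772696244
For no arbitrage the full-cycle product must be 1, so the missing rate is 1 / 64.828772696244 ≈ 0.0154252.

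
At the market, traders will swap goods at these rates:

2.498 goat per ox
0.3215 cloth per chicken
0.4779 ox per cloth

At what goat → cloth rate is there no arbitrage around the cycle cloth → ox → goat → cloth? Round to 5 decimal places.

Known legs of the cycle: 0.4779 × 2.498 = 1.1937942
For no arbitrage the full-cycle product must be 1, so the missing rate is 1 / 1.1937942 ≈ 0.8376653.

0.83767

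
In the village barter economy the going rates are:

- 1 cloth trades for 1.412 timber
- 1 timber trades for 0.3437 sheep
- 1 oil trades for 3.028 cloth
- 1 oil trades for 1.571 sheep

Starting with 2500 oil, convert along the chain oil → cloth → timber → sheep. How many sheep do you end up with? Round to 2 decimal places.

2500 oil × 3.028 = 7570 cloth
7570 cloth × 1.412 = 10688.84 timber
10688.84 timber × 0.3437 = 3673.754308 sheep

3673.75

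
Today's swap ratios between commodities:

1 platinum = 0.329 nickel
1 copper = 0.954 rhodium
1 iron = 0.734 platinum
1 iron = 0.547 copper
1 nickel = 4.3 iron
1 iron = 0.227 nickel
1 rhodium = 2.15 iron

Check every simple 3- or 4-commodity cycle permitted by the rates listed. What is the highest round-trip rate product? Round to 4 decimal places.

rhodium→iron→copper→rhodium: 2.15 × 0.547 × 0.954 = 1.12195
platinum→nickel→iron→platinum: 0.329 × 4.3 × 0.734 = 1.03839
Maximum is rhodium→iron→copper→rhodium at 1.1220; arbitrage exists.

1.1220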